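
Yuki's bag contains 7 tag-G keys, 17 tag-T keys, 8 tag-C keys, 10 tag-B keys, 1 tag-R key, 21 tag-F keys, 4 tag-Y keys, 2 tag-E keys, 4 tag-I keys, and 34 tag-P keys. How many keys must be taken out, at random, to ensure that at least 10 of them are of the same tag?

By the pigeonhole principle, the 10 tags are the holes; the keys drawn are the pigeons.
To avoid 10 of any one tag, the worst case takes at most 9 of each tag, or every key of a tag that has fewer than 9.
That gives 7 + 9 + 8 + 9 + 1 + 9 + 4 + 2 + 4 + 9 = 62 keys with no tag reaching 10.
The next key forces some tag to 10, so 62 + 1 = 63.

63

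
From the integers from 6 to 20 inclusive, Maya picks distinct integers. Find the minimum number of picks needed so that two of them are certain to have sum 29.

10

A set avoiding the sum 29 can contain at most one of each pair {x, 29−x}, plus the 3 elements whose complement lies outside the range.
The integers 6, …, 14 (9 of them) are such a set: any two sum to at least 6+7 = 13 and at most 13+14 = 27 < 29.
By the pigeonhole principle, any 10th integer completes one of the 6 pairs, so 10 choices force a sum of 29.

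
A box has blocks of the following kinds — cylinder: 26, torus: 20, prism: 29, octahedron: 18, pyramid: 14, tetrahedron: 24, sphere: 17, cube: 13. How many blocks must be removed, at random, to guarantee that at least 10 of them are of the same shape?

An adversary could hand out at most 9 blocks per shape: 9 + 9 + 9 + 9 + 9 + 9 + 9 + 9 = 72 blocks and still no shape has 10.
One more block lands in a shape already at 9, so 73 draws are enough and 72 are not.

73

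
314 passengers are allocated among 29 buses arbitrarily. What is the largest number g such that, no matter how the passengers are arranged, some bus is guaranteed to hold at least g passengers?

By pigeonhole, the 29 buses are the holes and the 314 passengers are the pigeons.
If every bus held at most 10 passengers, the total would be at most 29 × 10 = 290, which is less than 314.
So some bus holds at least ⌈314/29⌉ = 11 passengers.

11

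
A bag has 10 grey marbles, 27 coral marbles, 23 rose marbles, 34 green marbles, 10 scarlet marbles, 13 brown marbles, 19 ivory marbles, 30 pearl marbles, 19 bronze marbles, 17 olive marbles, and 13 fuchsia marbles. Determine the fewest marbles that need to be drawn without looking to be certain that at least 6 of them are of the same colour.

An adversary could hand out at most 5 marbles per colour: 5 + 5 + 5 + 5 + 5 + 5 + 5 + 5 + 5 + 5 + 5 = 55 marbles and still no colour has 6.
One more marble lands in a colour already at 5, so 56 draws are enough and 55 are not.

56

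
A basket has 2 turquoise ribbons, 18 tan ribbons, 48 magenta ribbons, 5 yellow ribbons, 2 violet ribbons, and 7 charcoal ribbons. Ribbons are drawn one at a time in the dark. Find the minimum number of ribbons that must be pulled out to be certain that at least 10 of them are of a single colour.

An adversary could hand out at most 9 ribbons per colour (4 colours run out sooner): 2 + 9 + 9 + 5 + 2 + 7 = 34 ribbons and still no colour has 10.
By the pigeonhole principle, one more ribbon lands in a colour already at 9, so 35 draws are enough and 34 are not.

35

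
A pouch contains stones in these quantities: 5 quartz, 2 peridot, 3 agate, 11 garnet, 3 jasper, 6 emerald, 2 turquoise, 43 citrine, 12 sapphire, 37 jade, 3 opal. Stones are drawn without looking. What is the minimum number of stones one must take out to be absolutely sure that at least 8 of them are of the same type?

53

An adversary could hand out at most 7 stones per type (7 types run out sooner): 5 + 2 + 3 + 7 + 3 + 6 + 2 + 7 + 7 + 7 + 3 = 52 stones and still no type has 8.
One more stone lands in a type already at 7, so 53 draws are enough and 52 are not.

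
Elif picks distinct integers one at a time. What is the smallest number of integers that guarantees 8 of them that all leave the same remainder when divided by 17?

By the pigeonhole principle, the 17 residue classes mod 17 are the pigeonholes.
With 119 integers one could put 7 in each residue class and have no class reach 8.
The 120th integer pushes some class to 8, so 17·7 + 1 = 120.

120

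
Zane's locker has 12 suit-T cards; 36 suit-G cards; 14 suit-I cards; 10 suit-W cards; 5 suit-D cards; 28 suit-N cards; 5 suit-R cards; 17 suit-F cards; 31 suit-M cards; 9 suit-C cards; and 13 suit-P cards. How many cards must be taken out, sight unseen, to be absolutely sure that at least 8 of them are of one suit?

An adversary could hand out at most 7 cards per suit (suit-D, suit-R run out sooner): 7 + 7 + 7 + 7 + 5 + 7 + 5 + 7 + 7 + 7 + 7 = 73 cards and still no suit has 8.
One more card lands in a suit already at 7, so 74 draws are enough and 73 are not.

74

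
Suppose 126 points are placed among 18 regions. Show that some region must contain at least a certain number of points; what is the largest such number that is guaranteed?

By pigeonhole, the 18 regions are the holes and the 126 points are the pigeons.
If every region held at most 6 points, the total would be at most 18 × 6 = 108, which is less than 126.
So some region holds at least ⌈126/18⌉ = 7 points.

7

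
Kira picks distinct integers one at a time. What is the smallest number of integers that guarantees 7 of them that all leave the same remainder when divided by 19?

The 19 residue classes mod 19 are the pigeonholes.
With 114 integers one could put 6 in each residue class and have no class reach 7.
The 115th integer pushes some class to 7, so 19·6 + 1 = 115.

115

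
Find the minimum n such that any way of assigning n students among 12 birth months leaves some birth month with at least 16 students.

With 180 students one could put exactly 15 in each of the 12 birth months, and no birth month would reach 16.
By the pigeonhole principle, one more student must land in a birth month that already has 15, giving it 16.
So 12 × 15 + 1 = 181 students are required.

181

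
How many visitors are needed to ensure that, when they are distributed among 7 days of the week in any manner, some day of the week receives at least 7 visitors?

43

With 42 visitors one could put exactly 6 in each of the 7 days of the week, and no day of the week would reach 7.
By the pigeonhole principle, one more visitor must land in a day of the week that already has 6, giving it 7.
So 7 × 6 + 1 = 43 visitors are required.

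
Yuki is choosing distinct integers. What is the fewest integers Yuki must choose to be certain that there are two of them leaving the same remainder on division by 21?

22

By the pigeonhole principle, the 21 residue classes mod 21 are the pigeonholes.
With 21 integers one could put 1 in each residue class and have no class reach 2.
The 22nd integer pushes some class to 2, so 21·1 + 1 = 22.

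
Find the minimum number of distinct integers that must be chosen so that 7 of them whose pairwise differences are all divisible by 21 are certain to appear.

Integers whose pairwise differences are multiples of 21 are exactly those sharing a remainder mod 21. By the pigeonhole principle, the 21 residue classes mod 21 are the pigeonholes.
With 126 integers one could put 6 in each residue class and have no class reach 7.
The 127th integer pushes some class to 7, so 21·6 + 1 = 127.

127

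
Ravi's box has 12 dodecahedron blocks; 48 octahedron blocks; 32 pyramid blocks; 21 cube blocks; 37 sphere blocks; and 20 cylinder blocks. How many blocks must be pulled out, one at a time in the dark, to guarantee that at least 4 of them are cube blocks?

In the worst case for collecting cube blocks, every non-cube block comes out first.
There are 12 + 48 + 32 + 37 + 20 = 149 non-cube blocks altogether.
After those, each further block must be cube, so 149 + 4 = 153 draws guarantee 4 cube blocks.

153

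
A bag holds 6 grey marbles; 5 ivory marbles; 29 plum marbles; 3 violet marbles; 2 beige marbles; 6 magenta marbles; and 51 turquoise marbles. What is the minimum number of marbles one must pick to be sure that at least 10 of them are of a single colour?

41

An adversary could hand out at most 9 marbles per colour (5 colours run out sooner): 6 + 5 + 9 + 3 + 2 + 6 + 9 = 40 marbles and still no colour has 10.
One more marble lands in a colour already at 9, so 41 draws are enough and 40 are not.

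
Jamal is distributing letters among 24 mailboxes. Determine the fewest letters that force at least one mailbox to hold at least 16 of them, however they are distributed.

361

With 360 letters one could put exactly 15 in each of the 24 mailboxes, and no mailbox would reach 16.
Pigeonhole: one more letter must land in a mailbox that already has 15, giving it 16.
So 24 × 15 + 1 = 361 letters are required.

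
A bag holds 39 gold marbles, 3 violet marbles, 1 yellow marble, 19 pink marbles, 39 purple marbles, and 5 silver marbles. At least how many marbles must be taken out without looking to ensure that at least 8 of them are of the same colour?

31

Put each drawn marble into a box by colour. The largest draw with every box below 8 takes min(count, 7) from each colour; colours with fewer than 7 contribute all they have.
Σ min(cᵢ, 7) = 7 + 3 + 1 + 7 + 7 + 5 = 30.
Draw number 30 + 1 = 31 must push one box to 8.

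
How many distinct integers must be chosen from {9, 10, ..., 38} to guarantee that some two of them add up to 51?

Group the elements by complementary pair {x, 51−x}: {13,38}, {14,37}, {15,36}, …, giving 13 two-element pairs and 4 integers whose partner 51−x falls outside [9,38].
Treating each of those 17 groups as a pigeonhole, one can pick one integer per group — 17 integers — with no two summing to 51.
The 18th integer lands in an occupied pair, forcing a sum of 51.

18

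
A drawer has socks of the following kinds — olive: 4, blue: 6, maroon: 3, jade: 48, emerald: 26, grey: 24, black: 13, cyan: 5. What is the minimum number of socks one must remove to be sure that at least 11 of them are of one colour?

59

Put each drawn sock into a box by colour. The largest draw with every box below 11 takes min(count, 10) from each colour; colours with fewer than 10 contribute all they have.
Σ min(cᵢ, 10) = 4 + 6 + 3 + 10 + 10 + 10 + 10 + 5 = 58.
Draw number 58 + 1 = 59 must push one box to 11.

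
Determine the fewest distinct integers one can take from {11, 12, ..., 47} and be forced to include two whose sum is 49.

24

Group the elements by complementary pair {x, 49−x}: {11,38}, {12,37}, {13,36}, …, giving 14 two-element pairs and 9 integers whose partner 49−x falls outside [11,47].
By pigeonhole, treating each of those 23 groups as a pigeonhole, one can pick one integer per group — 23 integers — with no two summing to 49.
The 24th integer lands in an occupied pair, forcing a sum of 49.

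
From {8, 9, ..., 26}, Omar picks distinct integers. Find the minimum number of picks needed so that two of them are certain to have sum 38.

Two chosen integers sum to 38 exactly when both halves of some pair {x, 38−x} with 12 ≤ x ≤ 38−x ≤ 26 are chosen — 7 such pairs.
The remaining 5 elements (those with no distinct partner in range) can never complete a 38-sum, so the worst case takes all of them and one from each pair: 5 + 7 = 12.
By the pigeonhole principle, the 13th integer has to be the second member of some pair, so 12 + 1 = 13.

13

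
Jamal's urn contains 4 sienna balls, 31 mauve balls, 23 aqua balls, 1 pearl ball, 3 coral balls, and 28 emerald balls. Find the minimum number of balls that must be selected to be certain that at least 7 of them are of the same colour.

27

The 6 colours are the holes; the balls drawn are the pigeons.
To avoid 7 of any one colour, the worst case takes at most 6 of each colour, or every ball of a colour that has fewer than 6.
That gives 4 + 6 + 6 + 1 + 3 + 6 = 26 balls with no colour reaching 7.
The next ball forces some colour to 7, so 26 + 1 = 27.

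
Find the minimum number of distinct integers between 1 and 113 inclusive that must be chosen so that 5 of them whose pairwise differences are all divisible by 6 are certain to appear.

Integers whose pairwise differences are multiples of 6 are exactly those sharing a remainder mod 6. By the pigeonhole principle, the 6 residue classes mod 6 are the pigeonholes.
With 24 integers one could put 4 in each residue class and have no class reach 5.
The 25th integer pushes some class to 5, so 6·4 + 1 = 25.

25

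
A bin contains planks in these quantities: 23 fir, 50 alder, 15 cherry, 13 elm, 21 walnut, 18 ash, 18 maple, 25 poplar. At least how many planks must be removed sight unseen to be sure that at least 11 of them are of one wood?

81

The 8 woods are the holes; the planks drawn are the pigeons.
To avoid 11 of any one wood, the worst case takes at most 10 of each wood.
That gives 10 + 10 + 10 + 10 + 10 + 10 + 10 + 10 = 80 planks with no wood reaching 11.
The next plank forces some wood to 11, so 80 + 1 = 81.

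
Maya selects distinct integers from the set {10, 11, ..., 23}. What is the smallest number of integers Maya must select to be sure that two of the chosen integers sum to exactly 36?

A set avoiding the sum 36 can contain at most one of each pair {x, 36−x}, plus the 4 elements whose complement lies outside the range or equal to its own complement.
The integers 10, …, 18 (9 of them) are such a set: any two sum to at least 10+11 = 21 and at most 17+18 = 35 < 36.
Pigeonhole: any 10th integer completes one of the 5 pairs, so 10 choices force a sum of 36.

10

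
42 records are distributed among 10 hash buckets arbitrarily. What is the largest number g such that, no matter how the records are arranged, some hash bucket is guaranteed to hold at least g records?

The 10 hash buckets are the holes and the 42 records are the pigeons.
If every hash bucket held at most 4 records, the total would be at most 10 × 4 = 40, which is less than 42.
So some hash bucket holds at least ⌈42/10⌉ = 5 records.

5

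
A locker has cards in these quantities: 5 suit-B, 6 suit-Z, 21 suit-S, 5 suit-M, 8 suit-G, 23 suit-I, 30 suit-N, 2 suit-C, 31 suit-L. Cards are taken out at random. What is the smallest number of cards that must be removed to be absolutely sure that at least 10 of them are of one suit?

An adversary could hand out at most 9 cards per suit (5 suits run out sooner): 5 + 6 + 9 + 5 + 8 + 9 + 9 + 2 + 9 = 62 cards and still no suit has 10.
One more card lands in a suit already at 9, so 63 draws are enough and 62 are not.

63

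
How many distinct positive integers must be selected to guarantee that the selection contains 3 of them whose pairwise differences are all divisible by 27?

55

Integers whose pairwise differences are multiples of 27 are exactly those sharing a remainder mod 27. By pigeonhole, the 27 residue classes mod 27 are the pigeonholes.
With 54 integers one could put 2 in each residue class and have no class reach 3.
The 55th integer pushes some class to 3, so 27·2 + 1 = 55.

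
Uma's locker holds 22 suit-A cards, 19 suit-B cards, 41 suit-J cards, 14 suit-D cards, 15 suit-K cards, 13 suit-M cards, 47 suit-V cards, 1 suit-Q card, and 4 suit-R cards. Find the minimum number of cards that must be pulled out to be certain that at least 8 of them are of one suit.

55

Put each drawn card into a box by suit. The largest draw with every box below 8 takes min(count, 7) from each suit; suits with fewer than 7 contribute all they have.
Σ min(cᵢ, 7) = 7 + 7 + 7 + 7 + 7 + 7 + 7 + 1 + 4 = 54.
Draw number 54 + 1 = 55 must push one box to 8.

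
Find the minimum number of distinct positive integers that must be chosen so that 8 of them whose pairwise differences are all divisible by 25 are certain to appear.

176

Integers whose pairwise differences are multiples of 25 are exactly those sharing a remainder mod 25. By pigeonhole, the 25 residue classes mod 25 are the pigeonholes.
With 175 integers one could put 7 in each residue class and have no class reach 8.
The 176th integer pushes some class to 8, so 25·7 + 1 = 176.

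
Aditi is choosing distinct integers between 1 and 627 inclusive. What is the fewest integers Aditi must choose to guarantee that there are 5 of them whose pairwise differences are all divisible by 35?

141

Integers whose pairwise differences are multiples of 35 are exactly those sharing a remainder mod 35. The 35 residue classes mod 35 are the pigeonholes.
With 140 integers one could put 4 in each residue class and have no class reach 5.
The 141st integer pushes some class to 5, so 35·4 + 1 = 141.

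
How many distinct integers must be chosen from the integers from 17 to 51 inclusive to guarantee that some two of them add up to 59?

Two chosen integers sum to 59 exactly when both halves of some pair {x, 59−x} with 17 ≤ x ≤ 59−x ≤ 42 are chosen — 13 such pairs.
The remaining 9 elements (those with no distinct partner in range) can never complete a 59-sum, so the worst case takes all of them and one from each pair: 9 + 13 = 22.
The 23rd integer has to be the second member of some pair, so 22 + 1 = 23.

23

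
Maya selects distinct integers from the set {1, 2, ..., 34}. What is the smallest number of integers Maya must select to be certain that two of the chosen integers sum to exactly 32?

20

A set avoiding the sum 32 can contain at most one of each pair {x, 32−x}, plus the 4 elements whose complement lies outside the range or equal to its own complement.
The integers 16, …, 34 (19 of them) are such a set: any two sum to at least 16+17 = 33 > 32.
By pigeonhole, any 20th integer completes one of the 15 pairs, so 20 choices force a sum of 32.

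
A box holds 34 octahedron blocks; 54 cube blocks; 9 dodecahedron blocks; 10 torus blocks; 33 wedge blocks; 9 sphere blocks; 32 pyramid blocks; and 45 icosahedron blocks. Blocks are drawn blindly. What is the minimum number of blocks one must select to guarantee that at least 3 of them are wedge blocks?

196

In the worst case for collecting wedge blocks, every non-wedge block comes out first.
There are 34 + 54 + 9 + 10 + 9 + 32 + 45 = 193 non-wedge blocks altogether.
After those, each further block must be wedge, so 193 + 3 = 196 draws guarantee 3 wedge blocks.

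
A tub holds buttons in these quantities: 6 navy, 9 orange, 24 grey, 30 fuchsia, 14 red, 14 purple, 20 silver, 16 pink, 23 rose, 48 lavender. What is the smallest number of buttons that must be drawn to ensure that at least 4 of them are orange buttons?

199

In the worst case for collecting orange buttons, every non-orange button comes out first.
There are 6 + 24 + 30 + 14 + 14 + 20 + 16 + 23 + 48 = 195 non-orange buttons altogether.
After those, each further button must be orange, so 195 + 4 = 199 draws guarantee 4 orange buttons.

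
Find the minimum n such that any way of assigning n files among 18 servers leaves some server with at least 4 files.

With 54 files one could put exactly 3 in each of the 18 servers, and no server would reach 4.
Pigeonhole: one more file must land in a server that already has 3, giving it 4.
So 18 × 3 + 1 = 55 files are required.

55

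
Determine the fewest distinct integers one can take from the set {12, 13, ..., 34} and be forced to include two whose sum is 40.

Group the elements by complementary pair {x, 40−x}: {12,28}, {13,27}, {14,26}, …, giving 8 two-element pairs, the single value 20 (it cannot pair with itself since the integers are distinct), and 6 integers whose partner 40−x falls outside [12,34].
Treating each of those 15 groups as a pigeonhole, one can pick one integer per group — 15 integers — with no two summing to 40.
The 16th integer lands in an occupied pair, forcing a sum of 40.

16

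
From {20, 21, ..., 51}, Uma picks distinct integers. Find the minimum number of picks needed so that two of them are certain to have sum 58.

24

Two chosen integers sum to 58 exactly when both halves of some pair {x, 58−x} with 20 ≤ x ≤ 58−x ≤ 38 are chosen — 9 such pairs.
The remaining 14 elements (those with no distinct partner in range) can never complete a 58-sum, so the worst case takes all of them and one from each pair: 14 + 9 = 23.
The 24th integer has to be the second member of some pair, so 23 + 1 = 24.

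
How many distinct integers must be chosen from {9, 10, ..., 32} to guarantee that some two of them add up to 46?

16

Two chosen integers sum to 46 exactly when both halves of some pair {x, 46−x} with 14 ≤ x ≤ 46−x ≤ 32 are chosen — 9 such pairs.
The remaining 6 elements (those with no distinct partner in range) can never complete a 46-sum, so the worst case takes all of them and one from each pair: 6 + 9 = 15.
The 16th integer has to be the second member of some pair, so 15 + 1 = 16.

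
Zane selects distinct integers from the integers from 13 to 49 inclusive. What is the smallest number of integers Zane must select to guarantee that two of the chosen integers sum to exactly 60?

A set avoiding the sum 60 can contain at most one of each pair {x, 60−x}, plus the 3 elements whose complement lies outside the range or equal to its own complement.
The integers 30, …, 49 (20 of them) are such a set: any two sum to at least 30+31 = 61 > 60.
By pigeonhole, any 21st integer completes one of the 17 pairs, so 21 choices force a sum of 60.

21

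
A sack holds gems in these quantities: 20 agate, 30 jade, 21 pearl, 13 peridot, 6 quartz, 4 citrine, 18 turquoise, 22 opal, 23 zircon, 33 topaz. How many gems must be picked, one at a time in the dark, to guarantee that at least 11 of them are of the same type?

91

Pigeonhole: the 10 types are the holes; the gems drawn are the pigeons.
To avoid 11 of any one type, the worst case takes at most 10 of each type, or every gem of a type that has fewer than 10.
That gives 10 + 10 + 10 + 10 + 6 + 4 + 10 + 10 + 10 + 10 = 90 gems with no type reaching 11.
The next gem forces some type to 11, so 90 + 1 = 91.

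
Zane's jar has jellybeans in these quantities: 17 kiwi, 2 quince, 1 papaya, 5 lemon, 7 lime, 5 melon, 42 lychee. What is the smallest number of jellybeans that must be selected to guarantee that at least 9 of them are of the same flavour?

An adversary could hand out at most 8 jellybeans per flavour (5 flavours run out sooner): 8 + 2 + 1 + 5 + 7 + 5 + 8 = 36 jellybeans and still no flavour has 9.
One more jellybean lands in a flavour already at 8, so 37 draws are enough and 36 are not.

37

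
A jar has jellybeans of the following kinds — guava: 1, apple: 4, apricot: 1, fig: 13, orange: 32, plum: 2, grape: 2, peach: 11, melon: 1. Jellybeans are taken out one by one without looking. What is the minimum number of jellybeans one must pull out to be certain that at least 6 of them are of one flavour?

An adversary could hand out at most 5 jellybeans per flavour (6 flavours run out sooner): 1 + 4 + 1 + 5 + 5 + 2 + 2 + 5 + 1 = 26 jellybeans and still no flavour has 6.
One more jellybean lands in a flavour already at 5, so 27 draws are enough and 26 are not.

27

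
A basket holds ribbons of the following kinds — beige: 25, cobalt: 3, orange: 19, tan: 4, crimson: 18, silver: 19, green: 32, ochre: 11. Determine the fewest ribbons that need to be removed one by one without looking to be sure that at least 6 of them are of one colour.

By pigeonhole, the 8 colours are the holes; the ribbons drawn are the pigeons.
To avoid 6 of any one colour, the worst case takes at most 5 of each colour, or every ribbon of a colour that has fewer than 5.
That gives 5 + 3 + 5 + 4 + 5 + 5 + 5 + 5 = 37 ribbons with no colour reaching 6.
The next ribbon forces some colour to 6, so 37 + 1 = 38.

38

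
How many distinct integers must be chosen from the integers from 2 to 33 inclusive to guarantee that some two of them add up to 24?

Group the elements by complementary pair {x, 24−x}: {2,22}, {3,21}, {4,20}, …, giving 10 two-element pairs, the single value 12 (it cannot pair with itself since the integers are distinct), and 11 integers whose partner 24−x falls outside [2,33].
By pigeonhole, treating each of those 22 groups as a pigeonhole, one can pick one integer per group — 22 integers — with no two summing to 24.
The 23rd integer lands in an occupied pair, forcing a sum of 24.

23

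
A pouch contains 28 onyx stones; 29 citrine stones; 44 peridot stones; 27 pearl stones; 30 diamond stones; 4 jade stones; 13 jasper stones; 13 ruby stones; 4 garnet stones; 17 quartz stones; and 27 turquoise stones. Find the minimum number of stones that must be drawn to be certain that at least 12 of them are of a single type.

108

By the pigeonhole principle, the 11 types are the holes; the stones drawn are the pigeons.
To avoid 12 of any one type, the worst case takes at most 11 of each type, or every stone of a type that has fewer than 11.
That gives 11 + 11 + 11 + 11 + 11 + 4 + 11 + 11 + 4 + 11 + 11 = 107 stones with no type reaching 12.
The next stone forces some type to 12, so 107 + 1 = 108.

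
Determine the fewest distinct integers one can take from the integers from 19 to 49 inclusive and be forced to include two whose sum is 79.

A set avoiding the sum 79 can contain at most one of each pair {x, 79−x}, plus the 11 elements whose complement lies outside the range.
The integers 19, …, 39 (21 of them) are such a set: any two sum to at least 19+20 = 39 and at most 38+39 = 77 < 79.
Any 22nd integer completes one of the 10 pairs, so 22 choices force a sum of 79.

22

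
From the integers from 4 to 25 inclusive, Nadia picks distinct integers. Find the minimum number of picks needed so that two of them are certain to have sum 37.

Group the elements by complementary pair {x, 37−x}: {12,25}, {13,24}, {14,23}, …, giving 7 two-element pairs and 8 integers whose partner 37−x falls outside [4,25].
By the pigeonhole principle, treating each of those 15 groups as a pigeonhole, one can pick one integer per group — 15 integers — with no two summing to 37.
The 16th integer lands in an occupied pair, forcing a sum of 37.

16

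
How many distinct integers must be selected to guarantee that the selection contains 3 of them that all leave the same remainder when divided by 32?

65

Pigeonhole: the 32 residue classes mod 32 are the pigeonholes.
With 64 integers one could put 2 in each residue class and have no class reach 3.
The 65th integer pushes some class to 3, so 32·2 + 1 = 65.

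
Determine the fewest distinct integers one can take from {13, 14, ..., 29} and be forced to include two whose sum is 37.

A set avoiding the sum 37 can contain at most one of each pair {x, 37−x}, plus the 5 elements whose complement lies outside the range.
The integers 19, …, 29 (11 of them) are such a set: any two sum to at least 19+20 = 39 > 37.
Any 12th integer completes one of the 6 pairs, so 12 choices force a sum of 37.

12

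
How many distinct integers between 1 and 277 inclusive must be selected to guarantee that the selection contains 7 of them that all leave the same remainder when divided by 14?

85

The 14 residue classes mod 14 are the pigeonholes.
With 84 integers one could put 6 in each residue class and have no class reach 7.
The 85th integer pushes some class to 7, so 14·6 + 1 = 85.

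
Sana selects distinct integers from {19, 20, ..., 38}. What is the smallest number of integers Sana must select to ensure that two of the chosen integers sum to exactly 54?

Group the elements by complementary pair {x, 54−x}: {19,35}, {20,34}, {21,33}, …, giving 8 two-element pairs, the single value 27 (it cannot pair with itself since the integers are distinct), and 3 integers whose partner 54−x falls outside [19,38].
By the pigeonhole principle, treating each of those 12 groups as a pigeonhole, one can pick one integer per group — 12 integers — with no two summing to 54.
The 13th integer lands in an occupied pair, forcing a sum of 54.

13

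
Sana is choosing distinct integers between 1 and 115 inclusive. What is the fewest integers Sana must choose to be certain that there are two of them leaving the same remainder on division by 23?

24

The 23 residue classes mod 23 are the pigeonholes.
With 23 integers one could put 1 in each residue class and have no class reach 2.
The 24th integer pushes some class to 2, so 23·1 + 1 = 24.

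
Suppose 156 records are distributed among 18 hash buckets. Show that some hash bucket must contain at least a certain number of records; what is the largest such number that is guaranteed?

Pigeonhole: the 18 hash buckets are the holes and the 156 records are the pigeons.
If every hash bucket held at most 8 records, the total would be at most 18 × 8 = 144, which is less than 156.
So some hash bucket holds at least ⌈156/18⌉ = 9 records.

9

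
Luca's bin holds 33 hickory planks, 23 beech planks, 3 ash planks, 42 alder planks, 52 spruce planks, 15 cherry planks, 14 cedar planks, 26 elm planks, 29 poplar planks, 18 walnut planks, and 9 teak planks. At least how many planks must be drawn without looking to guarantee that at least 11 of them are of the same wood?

Pigeonhole: put each drawn plank into a box by wood. The largest draw with every box below 11 takes min(count, 10) from each wood; woods with fewer than 10 contribute all they have.
Σ min(cᵢ, 10) = 10 + 10 + 3 + 10 + 10 + 10 + 10 + 10 + 10 + 10 + 9 = 102.
Draw number 102 + 1 = 103 must push one box to 11.

103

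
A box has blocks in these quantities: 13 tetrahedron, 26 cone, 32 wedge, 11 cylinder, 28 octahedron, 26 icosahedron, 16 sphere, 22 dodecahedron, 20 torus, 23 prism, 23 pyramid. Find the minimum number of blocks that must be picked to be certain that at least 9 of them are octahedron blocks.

In the worst case for collecting octahedron blocks, every non-octahedron block comes out first.
There are 13 + 26 + 32 + 11 + 26 + 16 + 22 + 20 + 23 + 23 = 212 non-octahedron blocks altogether.
After those, each further block must be octahedron, so 212 + 9 = 221 draws guarantee 9 octahedron blocks.

221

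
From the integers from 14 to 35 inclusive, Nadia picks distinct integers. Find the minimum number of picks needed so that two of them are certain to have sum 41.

16

Group the elements by complementary pair {x, 41−x}: {14,27}, {15,26}, {16,25}, …, giving 7 two-element pairs and 8 integers whose partner 41−x falls outside [14,35].
Treating each of those 15 groups as a pigeonhole, one can pick one integer per group — 15 integers — with no two summing to 41.
The 16th integer lands in an occupied pair, forcing a sum of 41.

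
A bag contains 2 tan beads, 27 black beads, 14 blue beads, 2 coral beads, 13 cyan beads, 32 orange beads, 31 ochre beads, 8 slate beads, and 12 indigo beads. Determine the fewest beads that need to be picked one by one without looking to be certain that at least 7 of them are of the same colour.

47

An adversary could hand out at most 6 beads per colour (tan, coral run out sooner): 2 + 6 + 6 + 2 + 6 + 6 + 6 + 6 + 6 = 46 beads and still no colour has 7.
One more bead lands in a colour already at 6, so 47 draws are enough and 46 are not.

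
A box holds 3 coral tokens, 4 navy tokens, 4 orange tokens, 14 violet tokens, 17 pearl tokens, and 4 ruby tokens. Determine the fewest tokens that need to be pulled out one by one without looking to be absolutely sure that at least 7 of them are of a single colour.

28

An adversary could hand out at most 6 tokens per colour (4 colours run out sooner): 3 + 4 + 4 + 6 + 6 + 4 = 27 tokens and still no colour has 7.
By pigeonhole, one more token lands in a colour already at 6, so 28 draws are enough and 27 are not.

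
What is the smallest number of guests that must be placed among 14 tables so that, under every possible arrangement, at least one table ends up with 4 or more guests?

43

With 42 guests one could put exactly 3 in each of the 14 tables, and no table would reach 4.
By the pigeonhole principle, one more guest must land in a table that already has 3, giving it 4.
So 14 × 3 + 1 = 43 guests are required.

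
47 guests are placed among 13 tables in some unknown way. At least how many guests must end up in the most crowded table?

By pigeonhole, the 13 tables are the holes and the 47 guests are the pigeons.
If every table held at most 3 guests, the total would be at most 13 × 3 = 39, which is less than 47.
So some table holds at least ⌈47/13⌉ = 4 guests.

4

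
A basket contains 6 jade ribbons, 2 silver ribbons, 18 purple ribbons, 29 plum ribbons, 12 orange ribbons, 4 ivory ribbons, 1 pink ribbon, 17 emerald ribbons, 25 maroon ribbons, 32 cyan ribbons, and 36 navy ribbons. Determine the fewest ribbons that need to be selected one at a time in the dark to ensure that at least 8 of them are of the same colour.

63

By the pigeonhole principle, the 11 colours are the holes; the ribbons drawn are the pigeons.
To avoid 8 of any one colour, the worst case takes at most 7 of each colour, or every ribbon of a colour that has fewer than 7.
That gives 6 + 2 + 7 + 7 + 7 + 4 + 1 + 7 + 7 + 7 + 7 = 62 ribbons with no colour reaching 8.
The next ribbon forces some colour to 8, so 62 + 1 = 63.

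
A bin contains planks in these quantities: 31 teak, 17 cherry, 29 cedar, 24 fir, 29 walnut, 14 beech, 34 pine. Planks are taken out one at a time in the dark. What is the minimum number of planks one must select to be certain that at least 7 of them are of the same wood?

By the pigeonhole principle, put each drawn plank into a box by wood. The largest draw with every box below 7 takes min(count, 6) from each wood.
Σ min(cᵢ, 6) = 6 + 6 + 6 + 6 + 6 + 6 + 6 = 42.
Draw number 42 + 1 = 43 must push one box to 7.

43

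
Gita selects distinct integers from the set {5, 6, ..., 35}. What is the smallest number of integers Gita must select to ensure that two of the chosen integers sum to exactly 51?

A set avoiding the sum 51 can contain at most one of each pair {x, 51−x}, plus the 11 elements whose complement lies outside the range.
The integers 5, …, 25 (21 of them) are such a set: any two sum to at least 5+6 = 11 and at most 24+25 = 49 < 51.
By pigeonhole, any 22nd integer completes one of the 10 pairs, so 22 choices force a sum of 51.

22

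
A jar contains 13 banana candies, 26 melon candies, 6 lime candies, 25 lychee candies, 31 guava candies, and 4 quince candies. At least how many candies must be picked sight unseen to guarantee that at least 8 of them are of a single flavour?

39

Put each drawn candy into a box by flavour. The largest draw with every box below 8 takes min(count, 7) from each flavour; flavours with fewer than 7 contribute all they have.
Σ min(cᵢ, 7) = 7 + 7 + 6 + 7 + 7 + 4 = 38.
Draw number 38 + 1 = 39 must push one box to 8.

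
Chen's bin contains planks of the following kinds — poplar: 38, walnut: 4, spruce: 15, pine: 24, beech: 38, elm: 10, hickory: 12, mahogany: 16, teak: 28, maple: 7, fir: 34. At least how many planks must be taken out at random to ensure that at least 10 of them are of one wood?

The 11 woods are the holes; the planks drawn are the pigeons.
To avoid 10 of any one wood, the worst case takes at most 9 of each wood, or every plank of a wood that has fewer than 9.
That gives 9 + 4 + 9 + 9 + 9 + 9 + 9 + 9 + 9 + 7 + 9 = 92 planks with no wood reaching 10.
The next plank forces some wood to 10, so 92 + 1 = 93.

93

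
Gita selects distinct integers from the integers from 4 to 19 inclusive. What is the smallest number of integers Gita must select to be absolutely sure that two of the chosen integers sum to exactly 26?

11

A set avoiding the sum 26 can contain at most one of each pair {x, 26−x}, plus the 4 elements whose complement lies outside the range or equal to its own complement.
The integers 4, …, 13 (10 of them) are such a set: any two sum to at least 4+5 = 9 and at most 12+13 = 25 < 26.
By the pigeonhole principle, any 11th integer completes one of the 6 pairs, so 11 choices force a sum of 26.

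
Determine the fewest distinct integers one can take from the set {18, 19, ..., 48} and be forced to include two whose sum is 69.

18

Two chosen integers sum to 69 exactly when both halves of some pair {x, 69−x} with 21 ≤ x ≤ 69−x ≤ 48 are chosen — 14 such pairs.
The remaining 3 elements (those with no distinct partner in range) can never complete a 69-sum, so the worst case takes all of them and one from each pair: 3 + 14 = 17.
By pigeonhole, the 18th integer has to be the second member of some pair, so 17 + 1 = 18.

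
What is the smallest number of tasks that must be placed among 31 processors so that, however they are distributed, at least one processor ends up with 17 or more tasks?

497

With 496 tasks one could put exactly 16 in each of the 31 processors, and no processor would reach 17.
One more task must land in a processor that already has 16, giving it 17.
So 31 × 16 + 1 = 497 tasks are required.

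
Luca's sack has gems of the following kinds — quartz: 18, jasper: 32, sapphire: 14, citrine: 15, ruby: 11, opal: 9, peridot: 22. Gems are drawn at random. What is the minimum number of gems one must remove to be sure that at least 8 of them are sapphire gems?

115

In the worst case for collecting sapphire gems, every non-sapphire gem comes out first.
There are 18 + 32 + 15 + 11 + 9 + 22 = 107 non-sapphire gems altogether.
After those, each further gem must be sapphire, so 107 + 8 = 115 draws guarantee 8 sapphire gems.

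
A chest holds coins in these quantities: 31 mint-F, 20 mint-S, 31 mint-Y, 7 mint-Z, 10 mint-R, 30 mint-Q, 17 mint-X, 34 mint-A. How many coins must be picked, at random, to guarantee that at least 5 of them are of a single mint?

An adversary could hand out at most 4 coins per mint: 4 + 4 + 4 + 4 + 4 + 4 + 4 + 4 = 32 coins and still no mint has 5.
One more coin lands in a mint already at 4, so 33 draws are enough and 32 are not.

33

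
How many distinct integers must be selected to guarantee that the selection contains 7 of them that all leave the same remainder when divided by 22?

133

By pigeonhole, the 22 residue classes mod 22 are the pigeonholes.
With 132 integers one could put 6 in each residue class and have no class reach 7.
The 133rd integer pushes some class to 7, so 22·6 + 1 = 133.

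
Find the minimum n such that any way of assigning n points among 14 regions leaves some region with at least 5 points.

With 56 points one could put exactly 4 in each of the 14 regions, and no region would reach 5.
Pigeonhole: one more point must land in a region that already has 4, giving it 5.
So 14 × 4 + 1 = 57 points are required.

57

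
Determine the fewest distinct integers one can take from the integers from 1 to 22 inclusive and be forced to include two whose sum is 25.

Group the elements by complementary pair {x, 25−x}: {3,22}, {4,21}, {5,20}, …, giving 10 two-element pairs and 2 integers whose partner 25−x falls outside [1,22].
Treating each of those 12 groups as a pigeonhole, one can pick one integer per group — 12 integers — with no two summing to 25.
The 13th integer lands in an occupied pair, forcing a sum of 25.

13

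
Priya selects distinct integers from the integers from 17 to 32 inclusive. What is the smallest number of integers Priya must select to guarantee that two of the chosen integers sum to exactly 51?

10

A set avoiding the sum 51 can contain at most one of each pair {x, 51−x}, plus the 2 elements whose complement lies outside the range.
The integers 17, …, 25 (9 of them) are such a set: any two sum to at least 17+18 = 35 and at most 24+25 = 49 < 51.
Any 10th integer completes one of the 7 pairs, so 10 choices force a sum of 51.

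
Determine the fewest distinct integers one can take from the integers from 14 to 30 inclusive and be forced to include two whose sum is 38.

A set avoiding the sum 38 can contain at most one of each pair {x, 38−x}, plus the 7 elements whose complement lies outside the range or equal to its own complement.
The integers 19, …, 30 (12 of them) are such a set: any two sum to at least 19+20 = 39 > 38.
Any 13th integer completes one of the 5 pairs, so 13 choices force a sum of 38.

13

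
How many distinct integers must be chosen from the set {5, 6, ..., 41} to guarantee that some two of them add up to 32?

A set avoiding the sum 32 can contain at most one of each pair {x, 32−x}, plus the 15 elements whose complement lies outside the range or equal to its own complement.
The integers 16, …, 41 (26 of them) are such a set: any two sum to at least 16+17 = 33 > 32.
Any 27th integer completes one of the 11 pairs, so 27 choices force a sum of 32.

27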